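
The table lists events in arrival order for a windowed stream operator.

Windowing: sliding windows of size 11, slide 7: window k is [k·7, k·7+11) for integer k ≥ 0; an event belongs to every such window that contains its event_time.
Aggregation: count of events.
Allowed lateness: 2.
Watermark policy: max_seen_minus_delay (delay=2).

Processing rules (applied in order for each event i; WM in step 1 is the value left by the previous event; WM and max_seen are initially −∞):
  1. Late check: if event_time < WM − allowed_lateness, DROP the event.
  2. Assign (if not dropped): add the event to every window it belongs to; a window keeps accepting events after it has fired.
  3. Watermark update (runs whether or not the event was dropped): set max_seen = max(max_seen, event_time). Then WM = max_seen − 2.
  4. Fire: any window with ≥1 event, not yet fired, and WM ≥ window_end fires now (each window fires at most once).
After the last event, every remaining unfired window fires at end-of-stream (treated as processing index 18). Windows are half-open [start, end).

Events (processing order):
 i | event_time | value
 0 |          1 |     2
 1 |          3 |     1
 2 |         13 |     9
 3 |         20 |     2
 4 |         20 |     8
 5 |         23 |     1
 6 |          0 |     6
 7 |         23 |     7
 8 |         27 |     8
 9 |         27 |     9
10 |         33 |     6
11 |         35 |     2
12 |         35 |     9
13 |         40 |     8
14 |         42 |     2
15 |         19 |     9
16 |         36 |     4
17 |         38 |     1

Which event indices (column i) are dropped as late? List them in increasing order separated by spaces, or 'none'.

6 15 16

i=0 t=1 v=2: → [0,11); WM=-1
i=1 t=3 v=1: → [0,11); WM=1
i=2 t=13 v=9: → [7,18); WM=11; [0,11) fires=2
i=3 t=20 v=2: → [14,25); WM=18; [7,18) fires=1
i=4 t=20 v=8: → [14,25); WM=18
i=5 t=23 v=1: → [21,32),[14,25); WM=21
i=6 t=0 v=6: DROP (t<21-2); WM=21
i=7 t=23 v=7: → [21,32),[14,25); WM=21
i=8 t=27 v=8: → [21,32); WM=25; [14,25) fires=4
i=9 t=27 v=9: → [21,32); WM=25
i=10 t=33 v=6: → [28,39); WM=31
i=11 t=35 v=2: → [35,46),[28,39); WM=33; [21,32) fires=4
i=12 t=35 v=9: → [35,46),[28,39); WM=33
i=13 t=40 v=8: → [35,46); WM=38
i=14 t=42 v=2: → [42,53),[35,46); WM=40; [28,39) fires=3
i=15 t=19 v=9: DROP (t<40-2); WM=40
i=16 t=36 v=4: DROP (t<40-2); WM=40
i=17 t=38 v=1: → [35,46),[28,39); WM=40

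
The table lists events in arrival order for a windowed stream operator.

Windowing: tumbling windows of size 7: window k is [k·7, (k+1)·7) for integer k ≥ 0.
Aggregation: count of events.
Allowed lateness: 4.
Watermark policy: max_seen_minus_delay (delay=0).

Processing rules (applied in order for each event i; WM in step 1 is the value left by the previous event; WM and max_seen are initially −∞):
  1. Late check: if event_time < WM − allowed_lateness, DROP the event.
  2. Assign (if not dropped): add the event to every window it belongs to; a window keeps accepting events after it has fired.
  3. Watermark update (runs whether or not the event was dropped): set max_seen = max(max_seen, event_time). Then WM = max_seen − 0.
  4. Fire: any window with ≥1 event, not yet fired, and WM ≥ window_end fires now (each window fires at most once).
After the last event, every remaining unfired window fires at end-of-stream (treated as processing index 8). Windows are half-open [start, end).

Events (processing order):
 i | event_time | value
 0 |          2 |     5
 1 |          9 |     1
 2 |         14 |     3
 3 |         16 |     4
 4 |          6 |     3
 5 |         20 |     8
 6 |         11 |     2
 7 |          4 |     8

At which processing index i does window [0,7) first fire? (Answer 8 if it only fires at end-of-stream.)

1

i=0 t=2 v=5: → [0,7); WM=2
i=1 t=9 v=1: → [7,14); WM=9; [0,7) fires=1
i=2 t=14 v=3: → [14,21); WM=14; [7,14) fires=1
i=3 t=16 v=4: → [14,21); WM=16
i=4 t=6 v=3: DROP (t<16-4); WM=16
i=5 t=20 v=8: → [14,21); WM=20
i=6 t=11 v=2: DROP (t<20-4); WM=20
i=7 t=4 v=8: DROP (t<20-4); WM=20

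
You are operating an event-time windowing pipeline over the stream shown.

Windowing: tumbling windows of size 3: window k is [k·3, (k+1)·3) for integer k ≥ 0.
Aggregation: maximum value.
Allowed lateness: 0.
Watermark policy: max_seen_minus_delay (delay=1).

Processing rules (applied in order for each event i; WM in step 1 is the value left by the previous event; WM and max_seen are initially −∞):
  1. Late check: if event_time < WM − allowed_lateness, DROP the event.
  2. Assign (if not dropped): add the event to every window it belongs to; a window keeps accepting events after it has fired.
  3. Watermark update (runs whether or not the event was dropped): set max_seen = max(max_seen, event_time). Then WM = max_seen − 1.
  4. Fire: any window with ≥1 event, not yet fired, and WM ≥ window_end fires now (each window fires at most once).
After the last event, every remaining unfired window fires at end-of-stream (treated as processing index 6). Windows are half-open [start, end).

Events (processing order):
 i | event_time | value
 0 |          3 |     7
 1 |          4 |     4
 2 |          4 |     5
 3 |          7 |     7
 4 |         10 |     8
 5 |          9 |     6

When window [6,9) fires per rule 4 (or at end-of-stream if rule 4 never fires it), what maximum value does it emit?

i=0 t=3 v=7: → [3,6); WM=2
i=1 t=4 v=4: → [3,6); WM=3
i=2 t=4 v=5: → [3,6); WM=3
i=3 t=7 v=7: → [6,9); WM=6; [3,6) fires=7
i=4 t=10 v=8: → [9,12); WM=9; [6,9) fires=7
i=5 t=9 v=6: → [9,12); WM=9

7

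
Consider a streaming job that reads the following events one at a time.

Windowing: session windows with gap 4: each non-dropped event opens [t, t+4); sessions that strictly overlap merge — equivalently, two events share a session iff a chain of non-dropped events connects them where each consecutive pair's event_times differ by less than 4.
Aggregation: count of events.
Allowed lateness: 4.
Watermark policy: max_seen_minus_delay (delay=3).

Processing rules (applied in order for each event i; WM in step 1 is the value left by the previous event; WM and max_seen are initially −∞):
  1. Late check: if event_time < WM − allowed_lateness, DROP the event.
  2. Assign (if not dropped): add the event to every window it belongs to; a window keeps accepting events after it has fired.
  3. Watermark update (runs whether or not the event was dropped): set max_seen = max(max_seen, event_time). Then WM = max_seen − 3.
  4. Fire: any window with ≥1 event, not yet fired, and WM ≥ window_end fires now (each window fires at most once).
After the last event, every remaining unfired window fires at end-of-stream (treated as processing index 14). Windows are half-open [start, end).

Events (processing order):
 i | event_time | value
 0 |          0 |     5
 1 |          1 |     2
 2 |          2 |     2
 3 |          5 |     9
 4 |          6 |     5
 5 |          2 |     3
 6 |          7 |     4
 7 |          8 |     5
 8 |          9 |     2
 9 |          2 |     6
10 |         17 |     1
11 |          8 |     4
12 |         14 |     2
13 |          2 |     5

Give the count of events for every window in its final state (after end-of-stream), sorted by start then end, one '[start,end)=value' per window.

[0,13)=10 [14,21)=2

i=0 t=0 v=5: → [0,4); WM=-3
i=1 t=1 v=2: → [0,5); WM=-2
i=2 t=2 v=2: → [0,6); WM=-1
i=3 t=5 v=9: → [0,9); WM=2
i=4 t=6 v=5: → [0,10); WM=3
i=5 t=2 v=3: → [0,10); WM=3
i=6 t=7 v=4: → [0,11); WM=4
i=7 t=8 v=5: → [0,12); WM=5
i=8 t=9 v=2: → [0,13); WM=6
i=9 t=2 v=6: → [0,13); WM=6
i=10 t=17 v=1: → [17,21); WM=14
i=11 t=8 v=4: DROP (t<14-4); WM=14
i=12 t=14 v=2: → [14,21); WM=14
i=13 t=2 v=5: DROP (t<14-4); WM=14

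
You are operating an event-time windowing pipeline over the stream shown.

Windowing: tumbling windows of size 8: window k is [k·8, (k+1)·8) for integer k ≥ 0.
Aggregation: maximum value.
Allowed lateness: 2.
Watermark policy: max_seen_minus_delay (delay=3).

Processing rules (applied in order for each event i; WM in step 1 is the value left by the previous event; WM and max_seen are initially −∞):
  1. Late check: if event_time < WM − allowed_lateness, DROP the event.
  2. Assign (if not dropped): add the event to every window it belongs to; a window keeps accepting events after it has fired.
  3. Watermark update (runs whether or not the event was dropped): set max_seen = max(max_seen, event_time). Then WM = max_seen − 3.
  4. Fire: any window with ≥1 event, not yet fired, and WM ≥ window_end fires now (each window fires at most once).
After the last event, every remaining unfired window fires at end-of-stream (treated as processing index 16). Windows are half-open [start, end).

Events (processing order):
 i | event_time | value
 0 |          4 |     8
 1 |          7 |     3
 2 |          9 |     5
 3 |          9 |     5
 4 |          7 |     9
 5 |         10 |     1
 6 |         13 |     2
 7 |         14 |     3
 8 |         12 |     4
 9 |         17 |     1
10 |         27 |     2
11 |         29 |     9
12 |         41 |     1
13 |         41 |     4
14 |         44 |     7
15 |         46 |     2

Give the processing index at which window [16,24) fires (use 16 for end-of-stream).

i=0 t=4 v=8: → [0,8); WM=1
i=1 t=7 v=3: → [0,8); WM=4
i=2 t=9 v=5: → [8,16); WM=6
i=3 t=9 v=5: → [8,16); WM=6
i=4 t=7 v=9: → [0,8); WM=6
i=5 t=10 v=1: → [8,16); WM=7
i=6 t=13 v=2: → [8,16); WM=10; [0,8) fires=9
i=7 t=14 v=3: → [8,16); WM=11
i=8 t=12 v=4: → [8,16); WM=11
i=9 t=17 v=1: → [16,24); WM=14
i=10 t=27 v=2: → [24,32); WM=24; [8,16) fires=5 [16,24) fires=1
i=11 t=29 v=9: → [24,32); WM=26
i=12 t=41 v=1: → [40,48); WM=38; [24,32) fires=9
i=13 t=41 v=4: → [40,48); WM=38
i=14 t=44 v=7: → [40,48); WM=41
i=15 t=46 v=2: → [40,48); WM=43

10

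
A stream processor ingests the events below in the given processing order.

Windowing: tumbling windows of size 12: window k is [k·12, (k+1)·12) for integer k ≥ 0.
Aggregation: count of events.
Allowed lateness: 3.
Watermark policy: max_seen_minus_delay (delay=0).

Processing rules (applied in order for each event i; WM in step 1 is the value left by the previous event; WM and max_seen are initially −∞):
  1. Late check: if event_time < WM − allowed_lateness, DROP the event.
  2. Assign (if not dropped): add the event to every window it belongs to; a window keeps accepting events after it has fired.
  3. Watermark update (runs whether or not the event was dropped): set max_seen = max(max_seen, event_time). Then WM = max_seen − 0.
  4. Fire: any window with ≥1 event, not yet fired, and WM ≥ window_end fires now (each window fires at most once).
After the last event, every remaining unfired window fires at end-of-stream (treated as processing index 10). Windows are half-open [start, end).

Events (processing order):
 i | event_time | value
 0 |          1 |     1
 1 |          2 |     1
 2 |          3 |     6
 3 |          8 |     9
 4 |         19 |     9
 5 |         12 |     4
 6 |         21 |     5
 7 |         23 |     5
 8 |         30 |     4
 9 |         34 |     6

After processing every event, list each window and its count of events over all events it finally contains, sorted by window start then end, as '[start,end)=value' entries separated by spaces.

i=0 t=1 v=1: → [0,12); WM=1
i=1 t=2 v=1: → [0,12); WM=2
i=2 t=3 v=6: → [0,12); WM=3
i=3 t=8 v=9: → [0,12); WM=8
i=4 t=19 v=9: → [12,24); WM=19; [0,12) fires=4
i=5 t=12 v=4: DROP (t<19-3); WM=19
i=6 t=21 v=5: → [12,24); WM=21
i=7 t=23 v=5: → [12,24); WM=23
i=8 t=30 v=4: → [24,36); WM=30; [12,24) fires=3
i=9 t=34 v=6: → [24,36); WM=34

[0,12)=4 [12,24)=3 [24,36)=2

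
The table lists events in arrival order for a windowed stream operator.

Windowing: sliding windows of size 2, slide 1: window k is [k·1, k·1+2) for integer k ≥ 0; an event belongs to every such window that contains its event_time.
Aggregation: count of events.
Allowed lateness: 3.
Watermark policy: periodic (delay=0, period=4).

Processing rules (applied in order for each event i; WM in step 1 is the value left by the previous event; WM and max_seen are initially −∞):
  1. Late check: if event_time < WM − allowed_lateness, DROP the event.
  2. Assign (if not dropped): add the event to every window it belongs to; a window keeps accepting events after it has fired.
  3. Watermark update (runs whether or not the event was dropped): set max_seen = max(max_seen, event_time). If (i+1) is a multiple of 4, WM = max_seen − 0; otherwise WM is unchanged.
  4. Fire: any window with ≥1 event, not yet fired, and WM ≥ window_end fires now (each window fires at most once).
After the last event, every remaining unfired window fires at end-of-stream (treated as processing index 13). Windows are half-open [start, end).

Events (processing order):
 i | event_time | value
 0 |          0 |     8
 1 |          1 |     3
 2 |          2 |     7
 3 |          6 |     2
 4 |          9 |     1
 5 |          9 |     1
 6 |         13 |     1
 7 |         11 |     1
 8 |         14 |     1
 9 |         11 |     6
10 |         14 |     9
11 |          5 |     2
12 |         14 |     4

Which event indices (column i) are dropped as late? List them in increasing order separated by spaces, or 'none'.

11

i=0 t=0 v=8: → [0,2); WM=−∞
i=1 t=1 v=3: → [1,3),[0,2); WM=−∞
i=2 t=2 v=7: → [2,4),[1,3); WM=−∞
i=3 t=6 v=2: → [6,8),[5,7); WM=6; [0,2) fires=2 [1,3) fires=2 [2,4) fires=1
i=4 t=9 v=1: → [9,11),[8,10); WM=6
i=5 t=9 v=1: → [9,11),[8,10); WM=6
i=6 t=13 v=1: → [13,15),[12,14); WM=6
i=7 t=11 v=1: → [11,13),[10,12); WM=13; [5,7) fires=1 [6,8) fires=1 [8,10) fires=2 [9,11) fires=2 [10,12) fires=1 [11,13) fires=1
i=8 t=14 v=1: → [14,16),[13,15); WM=13
i=9 t=11 v=6: → [11,13),[10,12); WM=13
i=10 t=14 v=9: → [14,16),[13,15); WM=13
i=11 t=5 v=2: DROP (t<13-3); WM=14; [12,14) fires=1
i=12 t=14 v=4: → [14,16),[13,15); WM=14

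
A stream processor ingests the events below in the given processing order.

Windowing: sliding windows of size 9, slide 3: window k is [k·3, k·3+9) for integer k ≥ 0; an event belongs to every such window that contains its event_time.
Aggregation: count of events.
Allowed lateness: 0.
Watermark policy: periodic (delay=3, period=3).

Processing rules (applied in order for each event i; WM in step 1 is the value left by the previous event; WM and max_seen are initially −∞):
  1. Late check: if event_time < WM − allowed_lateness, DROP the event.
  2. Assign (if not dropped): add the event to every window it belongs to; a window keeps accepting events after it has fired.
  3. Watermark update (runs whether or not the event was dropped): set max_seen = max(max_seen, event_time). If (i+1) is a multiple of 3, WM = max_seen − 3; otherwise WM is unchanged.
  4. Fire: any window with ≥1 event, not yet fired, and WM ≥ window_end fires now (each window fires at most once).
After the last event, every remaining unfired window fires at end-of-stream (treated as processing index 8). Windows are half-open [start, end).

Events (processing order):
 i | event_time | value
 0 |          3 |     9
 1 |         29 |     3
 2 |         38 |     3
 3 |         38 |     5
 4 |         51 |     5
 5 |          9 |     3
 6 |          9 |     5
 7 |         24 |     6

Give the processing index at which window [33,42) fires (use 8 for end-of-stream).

i=0 t=3 v=9: → [3,12),[0,9); WM=−∞
i=1 t=29 v=3: → [27,36),[24,33),[21,30); WM=−∞
i=2 t=38 v=3: → [36,45),[33,42),[30,39); WM=35; [0,9) fires=1 [3,12) fires=1 [21,30) fires=1 [24,33) fires=1
i=3 t=38 v=5: → [36,45),[33,42),[30,39); WM=35
i=4 t=51 v=5: → [51,60),[48,57),[45,54); WM=35
i=5 t=9 v=3: DROP (t<35-0); WM=48; [27,36) fires=1 [30,39) fires=2 [33,42) fires=2 [36,45) fires=2
i=6 t=9 v=5: DROP (t<48-0); WM=48
i=7 t=24 v=6: DROP (t<48-0); WM=48

5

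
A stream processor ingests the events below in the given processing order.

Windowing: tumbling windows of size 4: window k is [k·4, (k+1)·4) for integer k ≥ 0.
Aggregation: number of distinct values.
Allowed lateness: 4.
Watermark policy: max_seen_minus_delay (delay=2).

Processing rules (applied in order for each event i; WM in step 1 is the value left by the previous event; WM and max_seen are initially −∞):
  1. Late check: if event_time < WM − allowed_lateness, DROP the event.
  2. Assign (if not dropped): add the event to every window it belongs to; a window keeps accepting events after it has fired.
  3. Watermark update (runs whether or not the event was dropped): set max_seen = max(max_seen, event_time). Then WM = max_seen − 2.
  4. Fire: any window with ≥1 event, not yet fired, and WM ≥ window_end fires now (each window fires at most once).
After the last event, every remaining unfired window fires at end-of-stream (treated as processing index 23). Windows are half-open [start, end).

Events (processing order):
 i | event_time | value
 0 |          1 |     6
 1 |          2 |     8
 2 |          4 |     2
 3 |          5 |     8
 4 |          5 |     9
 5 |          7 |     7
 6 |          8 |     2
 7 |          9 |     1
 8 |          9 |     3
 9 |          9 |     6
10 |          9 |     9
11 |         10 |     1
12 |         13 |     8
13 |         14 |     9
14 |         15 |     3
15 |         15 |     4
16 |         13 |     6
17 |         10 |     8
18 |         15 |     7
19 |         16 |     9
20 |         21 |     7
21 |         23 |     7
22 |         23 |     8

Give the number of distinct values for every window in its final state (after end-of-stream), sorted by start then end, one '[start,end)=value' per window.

i=0 t=1 v=6: → [0,4); WM=-1
i=1 t=2 v=8: → [0,4); WM=0
i=2 t=4 v=2: → [4,8); WM=2
i=3 t=5 v=8: → [4,8); WM=3
i=4 t=5 v=9: → [4,8); WM=3
i=5 t=7 v=7: → [4,8); WM=5; [0,4) fires=2
i=6 t=8 v=2: → [8,12); WM=6
i=7 t=9 v=1: → [8,12); WM=7
i=8 t=9 v=3: → [8,12); WM=7
i=9 t=9 v=6: → [8,12); WM=7
i=10 t=9 v=9: → [8,12); WM=7
i=11 t=10 v=1: → [8,12); WM=8; [4,8) fires=4
i=12 t=13 v=8: → [12,16); WM=11
i=13 t=14 v=9: → [12,16); WM=12; [8,12) fires=5
i=14 t=15 v=3: → [12,16); WM=13
i=15 t=15 v=4: → [12,16); WM=13
i=16 t=13 v=6: → [12,16); WM=13
i=17 t=10 v=8: → [8,12); WM=13
i=18 t=15 v=7: → [12,16); WM=13
i=19 t=16 v=9: → [16,20); WM=14
i=20 t=21 v=7: → [20,24); WM=19; [12,16) fires=6
i=21 t=23 v=7: → [20,24); WM=21; [16,20) fires=1
i=22 t=23 v=8: → [20,24); WM=21

[0,4)=2 [4,8)=4 [8,12)=6 [12,16)=6 [16,20)=1 [20,24)=2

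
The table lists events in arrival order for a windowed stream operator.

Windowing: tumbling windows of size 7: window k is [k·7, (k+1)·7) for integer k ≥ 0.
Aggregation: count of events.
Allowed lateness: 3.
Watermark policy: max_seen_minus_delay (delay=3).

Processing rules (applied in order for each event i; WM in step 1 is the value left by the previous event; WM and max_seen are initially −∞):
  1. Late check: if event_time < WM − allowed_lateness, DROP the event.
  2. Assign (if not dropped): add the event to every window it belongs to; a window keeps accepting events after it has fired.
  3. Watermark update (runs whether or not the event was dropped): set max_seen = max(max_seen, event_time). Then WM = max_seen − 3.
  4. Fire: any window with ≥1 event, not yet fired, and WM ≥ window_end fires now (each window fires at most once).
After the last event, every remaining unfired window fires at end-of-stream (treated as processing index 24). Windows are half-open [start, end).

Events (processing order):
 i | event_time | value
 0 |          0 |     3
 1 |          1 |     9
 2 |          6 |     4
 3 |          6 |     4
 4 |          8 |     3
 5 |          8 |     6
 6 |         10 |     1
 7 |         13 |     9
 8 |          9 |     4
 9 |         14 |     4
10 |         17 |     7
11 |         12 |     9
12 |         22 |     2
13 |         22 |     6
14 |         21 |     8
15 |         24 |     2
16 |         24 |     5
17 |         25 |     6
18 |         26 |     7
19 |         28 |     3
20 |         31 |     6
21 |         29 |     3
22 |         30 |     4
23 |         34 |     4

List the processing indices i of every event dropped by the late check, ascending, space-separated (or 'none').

none

i=0 t=0 v=3: → [0,7); WM=-3
i=1 t=1 v=9: → [0,7); WM=-2
i=2 t=6 v=4: → [0,7); WM=3
i=3 t=6 v=4: → [0,7); WM=3
i=4 t=8 v=3: → [7,14); WM=5
i=5 t=8 v=6: → [7,14); WM=5
i=6 t=10 v=1: → [7,14); WM=7; [0,7) fires=4
i=7 t=13 v=9: → [7,14); WM=10
i=8 t=9 v=4: → [7,14); WM=10
i=9 t=14 v=4: → [14,21); WM=11
i=10 t=17 v=7: → [14,21); WM=14; [7,14) fires=5
i=11 t=12 v=9: → [7,14); WM=14
i=12 t=22 v=2: → [21,28); WM=19
i=13 t=22 v=6: → [21,28); WM=19
i=14 t=21 v=8: → [21,28); WM=19
i=15 t=24 v=2: → [21,28); WM=21; [14,21) fires=2
i=16 t=24 v=5: → [21,28); WM=21
i=17 t=25 v=6: → [21,28); WM=22
i=18 t=26 v=7: → [21,28); WM=23
i=19 t=28 v=3: → [28,35); WM=25
i=20 t=31 v=6: → [28,35); WM=28; [21,28) fires=7
i=21 t=29 v=3: → [28,35); WM=28
i=22 t=30 v=4: → [28,35); WM=28
i=23 t=34 v=4: → [28,35); WM=31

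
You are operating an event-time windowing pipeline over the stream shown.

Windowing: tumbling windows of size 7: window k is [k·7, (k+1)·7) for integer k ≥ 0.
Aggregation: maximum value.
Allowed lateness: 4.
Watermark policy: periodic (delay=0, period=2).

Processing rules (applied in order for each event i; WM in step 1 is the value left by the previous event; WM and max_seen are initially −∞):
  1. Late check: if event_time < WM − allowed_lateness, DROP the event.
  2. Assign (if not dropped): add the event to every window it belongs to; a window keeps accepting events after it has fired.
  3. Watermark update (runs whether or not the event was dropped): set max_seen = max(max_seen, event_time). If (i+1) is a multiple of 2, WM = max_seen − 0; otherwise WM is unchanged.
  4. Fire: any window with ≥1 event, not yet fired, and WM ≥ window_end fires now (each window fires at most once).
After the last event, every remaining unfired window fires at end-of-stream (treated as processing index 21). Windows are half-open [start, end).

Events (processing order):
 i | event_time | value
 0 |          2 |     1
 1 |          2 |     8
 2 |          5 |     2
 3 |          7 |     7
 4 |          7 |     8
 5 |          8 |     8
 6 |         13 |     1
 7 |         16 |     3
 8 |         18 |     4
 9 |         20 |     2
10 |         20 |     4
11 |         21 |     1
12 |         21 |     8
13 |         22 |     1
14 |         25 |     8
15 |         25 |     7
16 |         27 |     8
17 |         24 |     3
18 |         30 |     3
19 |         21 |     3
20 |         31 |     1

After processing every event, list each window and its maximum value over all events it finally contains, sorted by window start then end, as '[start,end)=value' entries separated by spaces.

[0,7)=8 [7,14)=8 [14,21)=4 [21,28)=8 [28,35)=3

i=0 t=2 v=1: → [0,7); WM=−∞
i=1 t=2 v=8: → [0,7); WM=2
i=2 t=5 v=2: → [0,7); WM=2
i=3 t=7 v=7: → [7,14); WM=7; [0,7) fires=8
i=4 t=7 v=8: → [7,14); WM=7
i=5 t=8 v=8: → [7,14); WM=8
i=6 t=13 v=1: → [7,14); WM=8
i=7 t=16 v=3: → [14,21); WM=16; [7,14) fires=8
i=8 t=18 v=4: → [14,21); WM=16
i=9 t=20 v=2: → [14,21); WM=20
i=10 t=20 v=4: → [14,21); WM=20
i=11 t=21 v=1: → [21,28); WM=21; [14,21) fires=4
i=12 t=21 v=8: → [21,28); WM=21
i=13 t=22 v=1: → [21,28); WM=22
i=14 t=25 v=8: → [21,28); WM=22
i=15 t=25 v=7: → [21,28); WM=25
i=16 t=27 v=8: → [21,28); WM=25
i=17 t=24 v=3: → [21,28); WM=27
i=18 t=30 v=3: → [28,35); WM=27
i=19 t=21 v=3: DROP (t<27-4); WM=30; [21,28) fires=8
i=20 t=31 v=1: → [28,35); WM=30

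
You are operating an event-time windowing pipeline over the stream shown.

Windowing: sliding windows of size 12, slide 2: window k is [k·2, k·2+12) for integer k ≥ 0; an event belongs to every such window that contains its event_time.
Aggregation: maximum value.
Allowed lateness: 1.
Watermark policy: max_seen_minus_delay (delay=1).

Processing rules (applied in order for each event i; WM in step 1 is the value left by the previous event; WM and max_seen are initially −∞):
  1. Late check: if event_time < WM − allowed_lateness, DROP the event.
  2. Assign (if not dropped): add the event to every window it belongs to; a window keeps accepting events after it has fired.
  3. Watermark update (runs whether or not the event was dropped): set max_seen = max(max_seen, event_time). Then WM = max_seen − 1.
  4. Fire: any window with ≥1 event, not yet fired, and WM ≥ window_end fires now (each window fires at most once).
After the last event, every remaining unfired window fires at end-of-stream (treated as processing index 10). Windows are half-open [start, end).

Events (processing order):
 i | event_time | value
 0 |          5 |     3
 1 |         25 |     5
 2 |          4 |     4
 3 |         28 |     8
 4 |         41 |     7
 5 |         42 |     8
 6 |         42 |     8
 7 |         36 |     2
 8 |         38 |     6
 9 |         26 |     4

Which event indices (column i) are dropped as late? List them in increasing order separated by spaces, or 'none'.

2 7 8 9

i=0 t=5 v=3: → [4,16),[2,14),[0,12); WM=4
i=1 t=25 v=5: → [24,36),[22,34),[20,32),[18,30),[16,28),[14,26); WM=24; [0,12) fires=3 [2,14) fires=3 [4,16) fires=3
i=2 t=4 v=4: DROP (t<24-1); WM=24
i=3 t=28 v=8: → [28,40),[26,38),[24,36),[22,34),[20,32),[18,30); WM=27; [14,26) fires=5
i=4 t=41 v=7: → [40,52),[38,50),[36,48),[34,46),[32,44),[30,42); WM=40; [16,28) fires=5 [18,30) fires=8 [20,32) fires=8 [22,34) fires=8 [24,36) fires=8 [26,38) fires=8 [28,40) fires=8
i=5 t=42 v=8: → [42,54),[40,52),[38,50),[36,48),[34,46),[32,44); WM=41
i=6 t=42 v=8: → [42,54),[40,52),[38,50),[36,48),[34,46),[32,44); WM=41
i=7 t=36 v=2: DROP (t<41-1); WM=41
i=8 t=38 v=6: DROP (t<41-1); WM=41
i=9 t=26 v=4: DROP (t<41-1); WM=41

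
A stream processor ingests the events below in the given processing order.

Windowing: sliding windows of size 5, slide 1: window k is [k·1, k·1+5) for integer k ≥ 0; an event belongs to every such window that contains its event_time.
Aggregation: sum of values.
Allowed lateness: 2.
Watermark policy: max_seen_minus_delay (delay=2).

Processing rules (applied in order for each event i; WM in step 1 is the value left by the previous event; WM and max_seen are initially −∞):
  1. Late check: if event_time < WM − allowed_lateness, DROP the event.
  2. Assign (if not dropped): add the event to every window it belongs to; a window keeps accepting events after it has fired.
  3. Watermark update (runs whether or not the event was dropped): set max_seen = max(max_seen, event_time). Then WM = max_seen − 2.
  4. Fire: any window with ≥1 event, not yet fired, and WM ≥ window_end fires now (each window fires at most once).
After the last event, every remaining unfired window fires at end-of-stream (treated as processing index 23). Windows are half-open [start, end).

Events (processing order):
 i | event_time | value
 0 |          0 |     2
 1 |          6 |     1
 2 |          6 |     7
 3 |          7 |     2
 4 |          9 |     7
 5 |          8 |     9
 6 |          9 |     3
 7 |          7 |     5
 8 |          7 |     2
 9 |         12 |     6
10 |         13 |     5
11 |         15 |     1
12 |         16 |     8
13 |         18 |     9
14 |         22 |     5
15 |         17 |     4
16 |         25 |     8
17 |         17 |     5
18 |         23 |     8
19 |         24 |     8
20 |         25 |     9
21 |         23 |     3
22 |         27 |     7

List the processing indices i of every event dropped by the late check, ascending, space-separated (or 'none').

15 17

i=0 t=0 v=2: → [0,5); WM=-2
i=1 t=6 v=1: → [6,11),[5,10),[4,9),[3,8),[2,7); WM=4
i=2 t=6 v=7: → [6,11),[5,10),[4,9),[3,8),[2,7); WM=4
i=3 t=7 v=2: → [7,12),[6,11),[5,10),[4,9),[3,8); WM=5; [0,5) fires=2
i=4 t=9 v=7: → [9,14),[8,13),[7,12),[6,11),[5,10); WM=7; [2,7) fires=8
i=5 t=8 v=9: → [8,13),[7,12),[6,11),[5,10),[4,9); WM=7
i=6 t=9 v=3: → [9,14),[8,13),[7,12),[6,11),[5,10); WM=7
i=7 t=7 v=5: → [7,12),[6,11),[5,10),[4,9),[3,8); WM=7
i=8 t=7 v=2: → [7,12),[6,11),[5,10),[4,9),[3,8); WM=7
i=9 t=12 v=6: → [12,17),[11,16),[10,15),[9,14),[8,13); WM=10; [3,8) fires=17 [4,9) fires=26 [5,10) fires=36
i=10 t=13 v=5: → [13,18),[12,17),[11,16),[10,15),[9,14); WM=11; [6,11) fires=36
i=11 t=15 v=1: → [15,20),[14,19),[13,18),[12,17),[11,16); WM=13; [7,12) fires=28 [8,13) fires=25
i=12 t=16 v=8: → [16,21),[15,20),[14,19),[13,18),[12,17); WM=14; [9,14) fires=21
i=13 t=18 v=9: → [18,23),[17,22),[16,21),[15,20),[14,19); WM=16; [10,15) fires=11 [11,16) fires=12
i=14 t=22 v=5: → [22,27),[21,26),[20,25),[19,24),[18,23); WM=20; [12,17) fires=20 [13,18) fires=14 [14,19) fires=18 [15,20) fires=18
i=15 t=17 v=4: DROP (t<20-2); WM=20
i=16 t=25 v=8: → [25,30),[24,29),[23,28),[22,27),[21,26); WM=23; [16,21) fires=17 [17,22) fires=9 [18,23) fires=14
i=17 t=17 v=5: DROP (t<23-2); WM=23
i=18 t=23 v=8: → [23,28),[22,27),[21,26),[20,25),[19,24); WM=23
i=19 t=24 v=8: → [24,29),[23,28),[22,27),[21,26),[20,25); WM=23
i=20 t=25 v=9: → [25,30),[24,29),[23,28),[22,27),[21,26); WM=23
i=21 t=23 v=3: → [23,28),[22,27),[21,26),[20,25),[19,24); WM=23
i=22 t=27 v=7: → [27,32),[26,31),[25,30),[24,29),[23,28); WM=25; [19,24) fires=16 [20,25) fires=24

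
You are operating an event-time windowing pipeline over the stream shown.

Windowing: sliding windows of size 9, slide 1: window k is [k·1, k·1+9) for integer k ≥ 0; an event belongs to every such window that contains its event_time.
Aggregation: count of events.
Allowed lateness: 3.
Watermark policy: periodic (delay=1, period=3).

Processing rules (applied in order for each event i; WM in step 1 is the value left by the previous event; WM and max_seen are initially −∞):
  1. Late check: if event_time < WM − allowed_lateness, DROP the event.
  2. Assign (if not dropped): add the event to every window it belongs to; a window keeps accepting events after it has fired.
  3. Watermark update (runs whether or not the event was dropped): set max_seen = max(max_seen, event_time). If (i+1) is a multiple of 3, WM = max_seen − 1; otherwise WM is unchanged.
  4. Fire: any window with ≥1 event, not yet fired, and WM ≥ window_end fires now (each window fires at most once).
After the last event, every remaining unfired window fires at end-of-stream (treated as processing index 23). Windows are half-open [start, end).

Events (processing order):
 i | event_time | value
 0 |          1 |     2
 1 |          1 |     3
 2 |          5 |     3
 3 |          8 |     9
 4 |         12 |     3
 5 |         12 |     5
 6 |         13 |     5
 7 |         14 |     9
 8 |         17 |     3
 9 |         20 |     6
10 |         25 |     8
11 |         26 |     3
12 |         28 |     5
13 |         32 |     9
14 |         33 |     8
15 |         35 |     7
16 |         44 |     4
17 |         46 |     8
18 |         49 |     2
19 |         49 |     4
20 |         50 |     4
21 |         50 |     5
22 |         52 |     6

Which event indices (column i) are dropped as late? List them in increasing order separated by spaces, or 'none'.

none

i=0 t=1 v=2: → [1,10),[0,9); WM=−∞
i=1 t=1 v=3: → [1,10),[0,9); WM=−∞
i=2 t=5 v=3: → [5,14),[4,13),[3,12),[2,11),[1,10),[0,9); WM=4
i=3 t=8 v=9: → [8,17),[7,16),[6,15),[5,14),[4,13),[3,12),[2,11),[1,10),[0,9); WM=4
i=4 t=12 v=3: → [12,21),[11,20),[10,19),[9,18),[8,17),[7,16),[6,15),[5,14),[4,13); WM=4
i=5 t=12 v=5: → [12,21),[11,20),[10,19),[9,18),[8,17),[7,16),[6,15),[5,14),[4,13); WM=11; [0,9) fires=4 [1,10) fires=4 [2,11) fires=2
i=6 t=13 v=5: → [13,22),[12,21),[11,20),[10,19),[9,18),[8,17),[7,16),[6,15),[5,14); WM=11
i=7 t=14 v=9: → [14,23),[13,22),[12,21),[11,20),[10,19),[9,18),[8,17),[7,16),[6,15); WM=11
i=8 t=17 v=3: → [17,26),[16,25),[15,24),[14,23),[13,22),[12,21),[11,20),[10,19),[9,18); WM=16; [3,12) fires=2 [4,13) fires=4 [5,14) fires=5 [6,15) fires=5 [7,16) fires=5
i=9 t=20 v=6: → [20,29),[19,28),[18,27),[17,26),[16,25),[15,24),[14,23),[13,22),[12,21); WM=16
i=10 t=25 v=8: → [25,34),[24,33),[23,32),[22,31),[21,30),[20,29),[19,28),[18,27),[17,26); WM=16
i=11 t=26 v=3: → [26,35),[25,34),[24,33),[23,32),[22,31),[21,30),[20,29),[19,28),[18,27); WM=25; [8,17) fires=5 [9,18) fires=5 [10,19) fires=5 [11,20) fires=5 [12,21) fires=6 [13,22) fires=4 [14,23) fires=3 [15,24) fires=2 [16,25) fires=2
i=12 t=28 v=5: → [28,37),[27,36),[26,35),[25,34),[24,33),[23,32),[22,31),[21,30),[20,29); WM=25
i=13 t=32 v=9: → [32,41),[31,40),[30,39),[29,38),[28,37),[27,36),[26,35),[25,34),[24,33); WM=25
i=14 t=33 v=8: → [33,42),[32,41),[31,40),[30,39),[29,38),[28,37),[27,36),[26,35),[25,34); WM=32; [17,26) fires=3 [18,27) fires=3 [19,28) fires=3 [20,29) fires=4 [21,30) fires=3 [22,31) fires=3 [23,32) fires=3
i=15 t=35 v=7: → [35,44),[34,43),[33,42),[32,41),[31,40),[30,39),[29,38),[28,37),[27,36); WM=32
i=16 t=44 v=4: → [44,53),[43,52),[42,51),[41,50),[40,49),[39,48),[38,47),[37,46),[36,45); WM=32
i=17 t=46 v=8: → [46,55),[45,54),[44,53),[43,52),[42,51),[41,50),[40,49),[39,48),[38,47); WM=45; [24,33) fires=4 [25,34) fires=5 [26,35) fires=4 [27,36) fires=4 [28,37) fires=4 [29,38) fires=3 [30,39) fires=3 [31,40) fires=3 [32,41) fires=3 [33,42) fires=2 [34,43) fires=1 [35,44) fires=1 [36,45) fires=1
i=18 t=49 v=2: → [49,58),[48,57),[47,56),[46,55),[45,54),[44,53),[43,52),[42,51),[41,50); WM=45
i=19 t=49 v=4: → [49,58),[48,57),[47,56),[46,55),[45,54),[44,53),[43,52),[42,51),[41,50); WM=45
i=20 t=50 v=4: → [50,59),[49,58),[48,57),[47,56),[46,55),[45,54),[44,53),[43,52),[42,51); WM=49; [37,46) fires=1 [38,47) fires=2 [39,48) fires=2 [40,49) fires=2
i=21 t=50 v=5: → [50,59),[49,58),[48,57),[47,56),[46,55),[45,54),[44,53),[43,52),[42,51); WM=49
i=22 t=52 v=6: → [52,61),[51,60),[50,59),[49,58),[48,57),[47,56),[46,55),[45,54),[44,53); WM=49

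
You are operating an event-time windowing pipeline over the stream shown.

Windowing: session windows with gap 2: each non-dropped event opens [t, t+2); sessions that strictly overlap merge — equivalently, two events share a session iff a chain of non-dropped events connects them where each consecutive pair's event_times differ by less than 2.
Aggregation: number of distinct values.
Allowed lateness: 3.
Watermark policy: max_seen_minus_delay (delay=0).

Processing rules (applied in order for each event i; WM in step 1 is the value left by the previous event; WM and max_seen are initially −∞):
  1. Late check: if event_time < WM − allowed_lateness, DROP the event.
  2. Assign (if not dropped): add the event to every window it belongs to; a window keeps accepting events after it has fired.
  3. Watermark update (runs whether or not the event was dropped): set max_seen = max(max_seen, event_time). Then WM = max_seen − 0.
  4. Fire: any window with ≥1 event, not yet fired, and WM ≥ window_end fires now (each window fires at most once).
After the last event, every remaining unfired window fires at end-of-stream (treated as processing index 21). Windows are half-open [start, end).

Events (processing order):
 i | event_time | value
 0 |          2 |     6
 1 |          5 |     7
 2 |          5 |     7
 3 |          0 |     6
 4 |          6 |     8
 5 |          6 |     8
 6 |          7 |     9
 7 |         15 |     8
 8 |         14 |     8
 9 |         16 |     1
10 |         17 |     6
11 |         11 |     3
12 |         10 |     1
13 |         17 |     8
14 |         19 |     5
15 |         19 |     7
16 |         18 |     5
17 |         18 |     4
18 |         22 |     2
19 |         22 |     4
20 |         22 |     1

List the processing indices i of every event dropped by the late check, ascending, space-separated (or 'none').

i=0 t=2 v=6: → [2,4); WM=2
i=1 t=5 v=7: → [5,7); WM=5
i=2 t=5 v=7: → [5,7); WM=5
i=3 t=0 v=6: DROP (t<5-3); WM=5
i=4 t=6 v=8: → [5,8); WM=6
i=5 t=6 v=8: → [5,8); WM=6
i=6 t=7 v=9: → [5,9); WM=7
i=7 t=15 v=8: → [15,17); WM=15
i=8 t=14 v=8: → [14,17); WM=15
i=9 t=16 v=1: → [14,18); WM=16
i=10 t=17 v=6: → [14,19); WM=17
i=11 t=11 v=3: DROP (t<17-3); WM=17
i=12 t=10 v=1: DROP (t<17-3); WM=17
i=13 t=17 v=8: → [14,19); WM=17
i=14 t=19 v=5: → [19,21); WM=19
i=15 t=19 v=7: → [19,21); WM=19
i=16 t=18 v=5: → [14,21); WM=19
i=17 t=18 v=4: → [14,21); WM=19
i=18 t=22 v=2: → [22,24); WM=22
i=19 t=22 v=4: → [22,24); WM=22
i=20 t=22 v=1: → [22,24); WM=22

3 11 12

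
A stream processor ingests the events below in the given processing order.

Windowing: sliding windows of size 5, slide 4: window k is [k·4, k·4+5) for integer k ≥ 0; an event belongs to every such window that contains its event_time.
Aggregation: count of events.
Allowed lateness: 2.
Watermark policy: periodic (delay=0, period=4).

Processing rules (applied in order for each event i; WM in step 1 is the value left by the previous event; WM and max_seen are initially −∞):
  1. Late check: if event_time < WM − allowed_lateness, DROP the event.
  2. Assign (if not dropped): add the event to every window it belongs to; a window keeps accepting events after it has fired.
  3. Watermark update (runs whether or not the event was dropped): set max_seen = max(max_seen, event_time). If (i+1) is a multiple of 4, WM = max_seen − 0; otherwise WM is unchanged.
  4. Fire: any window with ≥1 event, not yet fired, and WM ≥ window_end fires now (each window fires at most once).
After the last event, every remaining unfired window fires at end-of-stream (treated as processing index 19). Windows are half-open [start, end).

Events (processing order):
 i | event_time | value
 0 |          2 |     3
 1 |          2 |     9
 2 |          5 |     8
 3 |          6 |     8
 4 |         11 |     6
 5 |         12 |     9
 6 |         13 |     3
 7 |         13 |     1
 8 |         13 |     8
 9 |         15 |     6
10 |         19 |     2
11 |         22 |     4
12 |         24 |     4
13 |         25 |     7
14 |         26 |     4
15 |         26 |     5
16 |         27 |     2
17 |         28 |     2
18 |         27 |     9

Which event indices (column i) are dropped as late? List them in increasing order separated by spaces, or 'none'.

none

i=0 t=2 v=3: → [0,5); WM=−∞
i=1 t=2 v=9: → [0,5); WM=−∞
i=2 t=5 v=8: → [4,9); WM=−∞
i=3 t=6 v=8: → [4,9); WM=6; [0,5) fires=2
i=4 t=11 v=6: → [8,13); WM=6
i=5 t=12 v=9: → [12,17),[8,13); WM=6
i=6 t=13 v=3: → [12,17); WM=6
i=7 t=13 v=1: → [12,17); WM=13; [4,9) fires=2 [8,13) fires=2
i=8 t=13 v=8: → [12,17); WM=13
i=9 t=15 v=6: → [12,17); WM=13
i=10 t=19 v=2: → [16,21); WM=13
i=11 t=22 v=4: → [20,25); WM=22; [12,17) fires=5 [16,21) fires=1
i=12 t=24 v=4: → [24,29),[20,25); WM=22
i=13 t=25 v=7: → [24,29); WM=22
i=14 t=26 v=4: → [24,29); WM=22
i=15 t=26 v=5: → [24,29); WM=26; [20,25) fires=2
i=16 t=27 v=2: → [24,29); WM=26
i=17 t=28 v=2: → [28,33),[24,29); WM=26
i=18 t=27 v=9: → [24,29); WM=26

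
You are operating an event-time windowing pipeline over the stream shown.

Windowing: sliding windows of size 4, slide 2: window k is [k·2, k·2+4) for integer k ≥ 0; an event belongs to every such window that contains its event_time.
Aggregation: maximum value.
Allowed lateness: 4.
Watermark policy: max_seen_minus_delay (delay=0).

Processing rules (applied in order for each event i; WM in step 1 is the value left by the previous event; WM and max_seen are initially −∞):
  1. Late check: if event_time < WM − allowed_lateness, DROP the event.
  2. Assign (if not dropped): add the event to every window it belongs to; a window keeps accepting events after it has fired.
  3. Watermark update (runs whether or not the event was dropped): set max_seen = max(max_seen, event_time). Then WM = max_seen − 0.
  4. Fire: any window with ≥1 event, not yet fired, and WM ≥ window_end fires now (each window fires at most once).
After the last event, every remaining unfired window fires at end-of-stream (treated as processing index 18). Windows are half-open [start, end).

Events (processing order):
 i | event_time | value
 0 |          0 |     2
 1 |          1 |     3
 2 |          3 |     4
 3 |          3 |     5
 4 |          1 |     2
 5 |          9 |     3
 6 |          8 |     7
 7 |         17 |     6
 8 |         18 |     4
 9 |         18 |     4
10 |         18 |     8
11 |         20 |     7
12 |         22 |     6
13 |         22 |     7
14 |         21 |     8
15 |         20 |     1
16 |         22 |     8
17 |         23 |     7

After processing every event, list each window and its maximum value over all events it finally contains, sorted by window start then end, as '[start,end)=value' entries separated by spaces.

i=0 t=0 v=2: → [0,4); WM=0
i=1 t=1 v=3: → [0,4); WM=1
i=2 t=3 v=4: → [2,6),[0,4); WM=3
i=3 t=3 v=5: → [2,6),[0,4); WM=3
i=4 t=1 v=2: → [0,4); WM=3
i=5 t=9 v=3: → [8,12),[6,10); WM=9; [0,4) fires=5 [2,6) fires=5
i=6 t=8 v=7: → [8,12),[6,10); WM=9
i=7 t=17 v=6: → [16,20),[14,18); WM=17; [6,10) fires=7 [8,12) fires=7
i=8 t=18 v=4: → [18,22),[16,20); WM=18; [14,18) fires=6
i=9 t=18 v=4: → [18,22),[16,20); WM=18
i=10 t=18 v=8: → [18,22),[16,20); WM=18
i=11 t=20 v=7: → [20,24),[18,22); WM=20; [16,20) fires=8
i=12 t=22 v=6: → [22,26),[20,24); WM=22; [18,22) fires=8
i=13 t=22 v=7: → [22,26),[20,24); WM=22
i=14 t=21 v=8: → [20,24),[18,22); WM=22
i=15 t=20 v=1: → [20,24),[18,22); WM=22
i=16 t=22 v=8: → [22,26),[20,24); WM=22
i=17 t=23 v=7: → [22,26),[20,24); WM=23

[0,4)=5 [2,6)=5 [6,10)=7 [8,12)=7 [14,18)=6 [16,20)=8 [18,22)=8 [20,24)=8 [22,26)=8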